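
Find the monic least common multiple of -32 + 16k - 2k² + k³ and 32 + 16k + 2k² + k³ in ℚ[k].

Apply the Euclidean algorithm:
  k³ - 2k² + 16k - 32 = (k³ + 2k² + 16k + 32) + (-4k² - 64)
  k³ + 2k² + 16k + 32 = (-(1/4)k - 1/2)(-4k² - 64) + (0)
Last nonzero remainder: -4k² - 64. Dividing through by -4 gives the monic gcd k² + 16.
Then lcm(f, g) = f·g / gcd(f, g); expanding and making the result monic gives the answer.

-64 + 12k² + k⁴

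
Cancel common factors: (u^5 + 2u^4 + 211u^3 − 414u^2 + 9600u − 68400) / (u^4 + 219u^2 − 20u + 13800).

Apply the Euclidean algorithm:
  u^5 + 2u^4 + 211u^3 − 414u^2 + 9600u − 68400 = (u + 2)(u^4 + 219u^2 − 20u + 13800) + (−8u^3 − 832u^2 − 4160u − 96000)
  u^4 + 219u^2 − 20u + 13800 = (−(1/8)u + 13)(−8u^3 − 832u^2 − 4160u − 96000) + (10515u^2 + 42060u + 1261800)
  −8u^3 − 832u^2 − 4160u − 96000 = (−(8/10515)u − 160/2103)(10515u^2 + 42060u + 1261800) + (0)
Last nonzero remainder: 10515u^2 + 42060u + 1261800. Dividing through by 10515 gives the monic gcd u^2 + 4u + 120.
Cancel u^2 + 4u + 120 from numerator and denominator to get the reduced form.

(u^3 − 2u^2 + 99u − 570)/(u^2 − 4u + 115)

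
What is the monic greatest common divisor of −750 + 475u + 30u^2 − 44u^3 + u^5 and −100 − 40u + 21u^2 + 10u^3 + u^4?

−50 + 5u + 8u^2 + u^3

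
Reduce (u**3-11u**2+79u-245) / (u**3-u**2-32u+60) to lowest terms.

(u**2-6u+49)/(u**2+4u-12)

By polynomial division,
  u**3-11u**2+79u-245 = (u**3-u**2-32u+60) + (-10u**2+111u-305)
  u**3-u**2-32u+60 = (-(1/10)u-101/100)(-10u**2+111u-305) + ((4961/100)u-4961/20)
  -10u**2+111u-305 = (-(1000/4961)u+6100/4961)((4961/100)u-4961/20) + (0)
Last nonzero remainder: (4961/100)u-4961/20. Dividing through by 4961/100 gives the monic gcd u-5.
Cancel u-5 from numerator and denominator to get the reduced form.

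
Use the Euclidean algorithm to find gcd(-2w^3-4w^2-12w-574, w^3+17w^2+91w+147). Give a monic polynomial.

w+7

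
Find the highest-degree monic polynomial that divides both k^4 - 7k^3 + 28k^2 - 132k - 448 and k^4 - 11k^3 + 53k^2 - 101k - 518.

k^2 - 5k - 14

Euclidean algorithm in ℚ[k]:
  k^4 - 7k^3 + 28k^2 - 132k - 448 = (k^4 - 11k^3 + 53k^2 - 101k - 518) + (4k^3 - 25k^2 - 31k + 70)
  k^4 - 11k^3 + 53k^2 - 101k - 518 = ((1/4)k - 19/16)(4k^3 - 25k^2 - 31k + 70) + ((497/16)k^2 - (2485/16)k - 3479/8)
  4k^3 - 25k^2 - 31k + 70 = ((64/497)k - 80/497)((497/16)k^2 - (2485/16)k - 3479/8) + (0)
Last nonzero remainder: (497/16)k^2 - (2485/16)k - 3479/8. Dividing through by 497/16 gives the monic gcd k^2 - 5k - 14.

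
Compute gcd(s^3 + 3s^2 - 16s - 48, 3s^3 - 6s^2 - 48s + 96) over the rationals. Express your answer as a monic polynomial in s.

Euclidean algorithm in ℚ[s]:
  s^3 + 3s^2 - 16s - 48 = (1/3)(3s^3 - 6s^2 - 48s + 96) + (5s^2 - 80)
  3s^3 - 6s^2 - 48s + 96 = ((3/5)s - 6/5)(5s^2 - 80) + (0)
Last nonzero remainder: 5s^2 - 80. Dividing through by 5 gives the monic gcd s^2 - 16.

s^2 - 16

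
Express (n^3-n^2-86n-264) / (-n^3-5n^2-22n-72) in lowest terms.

Euclidean algorithm in ℚ[n]:
  n^3-n^2-86n-264 = (-1)(-n^3-5n^2-22n-72) + (-6n^2-108n-336)
  -n^3-5n^2-22n-72 = ((1/6)n-13/6)(-6n^2-108n-336) + (-200n-800)
  -6n^2-108n-336 = ((3/100)n+21/50)(-200n-800) + (0)
Last nonzero remainder: -200n-800. Dividing through by -200 gives the monic gcd n+4.
Cancel n+4 from numerator and denominator to get the reduced form.

(-n^2+5n+66)/(n^2+n+18)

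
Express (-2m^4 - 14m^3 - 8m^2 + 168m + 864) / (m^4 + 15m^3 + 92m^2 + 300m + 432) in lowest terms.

(-2m + 8)/(m + 4)

Apply the Euclidean algorithm:
  -2m^4 - 14m^3 - 8m^2 + 168m + 864 = (-2)(m^4 + 15m^3 + 92m^2 + 300m + 432) + (16m^3 + 176m^2 + 768m + 1728)
  m^4 + 15m^3 + 92m^2 + 300m + 432 = ((1/16)m + 1/4)(16m^3 + 176m^2 + 768m + 1728) + (0)
Last nonzero remainder: 16m^3 + 176m^2 + 768m + 1728. Dividing through by 16 gives the monic gcd m^3 + 11m^2 + 48m + 108.
Cancel m^3 + 11m^2 + 48m + 108 from numerator and denominator to get the reduced form.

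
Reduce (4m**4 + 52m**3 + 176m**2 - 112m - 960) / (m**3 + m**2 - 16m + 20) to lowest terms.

(4m**2 + 40m + 96)/(m - 2)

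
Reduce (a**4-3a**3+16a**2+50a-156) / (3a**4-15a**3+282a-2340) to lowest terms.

(a**2+a-6)/(3a**2-3a-90)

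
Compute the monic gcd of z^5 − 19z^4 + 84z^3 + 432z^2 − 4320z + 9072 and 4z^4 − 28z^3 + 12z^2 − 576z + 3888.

Apply the Euclidean algorithm:
  z^5 − 19z^4 + 84z^3 + 432z^2 − 4320z + 9072 = ((1/4)z − 3)(4z^4 − 28z^3 + 12z^2 − 576z + 3888) + (−3z^3 + 612z^2 − 7020z + 20736)
  4z^4 − 28z^3 + 12z^2 − 576z + 3888 = (−(4/3)z − 788/3)(−3z^3 + 612z^2 − 7020z + 20736) + (151404z^2 − 1816848z + 5450544)
  −3z^3 + 612z^2 − 7020z + 20736 = (−(1/50468)z + 48/12617)(151404z^2 − 1816848z + 5450544) + (0)
Last nonzero remainder: 151404z^2 − 1816848z + 5450544. Dividing through by 151404 gives the monic gcd z^2 − 12z + 36.

z^2 − 12z + 36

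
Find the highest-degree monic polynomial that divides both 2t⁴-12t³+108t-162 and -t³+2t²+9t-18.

t²-9

By polynomial division,
  2t⁴-12t³+108t-162 = (-2t+8)(-t³+2t²+9t-18) + (2t²-18)
  -t³+2t²+9t-18 = (-(1/2)t+1)(2t²-18) + (0)
Last nonzero remainder: 2t²-18. Dividing through by 2 gives the monic gcd t²-9.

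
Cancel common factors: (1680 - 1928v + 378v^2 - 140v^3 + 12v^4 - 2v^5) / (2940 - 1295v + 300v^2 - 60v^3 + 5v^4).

(80 - 88v + 10v^2 - 2v^3)/(140 - 55v + 5v^2)

By polynomial division,
  -2v^5 + 12v^4 - 140v^3 + 378v^2 - 1928v + 1680 = (-(2/5)v - 12/5)(5v^4 - 60v^3 + 300v^2 - 1295v + 2940) + (-164v^3 + 580v^2 - 3860v + 8736)
  5v^4 - 60v^3 + 300v^2 - 1295v + 2940 = (-(5/164)v + 1735/6724)(-164v^3 + 580v^2 - 3860v + 8736) + ((54900/1681)v^2 - (54900/1681)v + 1152900/1681)
  -164v^3 + 580v^2 - 3860v + 8736 = (-(68921/13725)v + 174824/13725)((54900/1681)v^2 - (54900/1681)v + 1152900/1681) + (0)
Last nonzero remainder: (54900/1681)v^2 - (54900/1681)v + 1152900/1681. Dividing through by 54900/1681 gives the monic gcd v^2 - v + 21.
Cancel v^2 - v + 21 from numerator and denominator to get the reduced form.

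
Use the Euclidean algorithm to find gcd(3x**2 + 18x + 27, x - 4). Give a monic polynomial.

1

Repeated division with remainder:
  3x**2 + 18x + 27 = (3x + 30)(x - 4) + (147)
  x - 4 = ((1/147)x - 4/147)(147) + (0)
The last nonzero remainder is the constant 147, so the polynomials are coprime and gcd = 1.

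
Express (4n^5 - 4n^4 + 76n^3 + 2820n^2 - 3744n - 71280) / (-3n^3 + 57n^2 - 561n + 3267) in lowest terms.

Apply the Euclidean algorithm:
  4n^5 - 4n^4 + 76n^3 + 2820n^2 - 3744n - 71280 = (-(4/3)n^2 - 24n - 232)(-3n^3 + 57n^2 - 561n + 3267) + (6936n^2 - 55488n + 686664)
  -3n^3 + 57n^2 - 561n + 3267 = (-(1/2312)n + 11/2312)(6936n^2 - 55488n + 686664) + (0)
Last nonzero remainder: 6936n^2 - 55488n + 686664. Dividing through by 6936 gives the monic gcd n^2 - 8n + 99.
Cancel n^2 - 8n + 99 from numerator and denominator to get the reduced form.

(-4n^3 - 28n^2 + 96n + 720)/(3n - 33)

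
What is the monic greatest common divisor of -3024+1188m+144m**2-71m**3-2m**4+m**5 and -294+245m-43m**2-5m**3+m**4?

21-10m+m**2

Apply the Euclidean algorithm:
  m**5-2m**4-71m**3+144m**2+1188m-3024 = (m+3)(m**4-5m**3-43m**2+245m-294) + (-13m**3+28m**2+747m-2142)
  m**4-5m**3-43m**2+245m-294 = (-(1/13)m+37/169)(-13m**3+28m**2+747m-2142) + ((1408/169)m**2-(14080/169)m+29568/169)
  -13m**3+28m**2+747m-2142 = (-(2197/1408)m-8619/704)((1408/169)m**2-(14080/169)m+29568/169) + (0)
Last nonzero remainder: (1408/169)m**2-(14080/169)m+29568/169. Dividing through by 1408/169 gives the monic gcd m**2-10m+21.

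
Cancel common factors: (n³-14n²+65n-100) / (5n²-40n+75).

By polynomial division,
  n³-14n²+65n-100 = ((1/5)n-6/5)(5n²-40n+75) + (2n-10)
  5n²-40n+75 = ((5/2)n-15/2)(2n-10) + (0)
Last nonzero remainder: 2n-10. Dividing through by 2 gives the monic gcd n-5.
Cancel n-5 from numerator and denominator to get the reduced form.

(n²-9n+20)/(5n-15)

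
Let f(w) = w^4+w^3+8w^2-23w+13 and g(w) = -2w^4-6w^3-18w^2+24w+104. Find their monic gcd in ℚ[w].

Apply the Euclidean algorithm:
  w^4+w^3+8w^2-23w+13 = (-1/2)(-2w^4-6w^3-18w^2+24w+104) + (-2w^3-w^2-11w+65)
  -2w^4-6w^3-18w^2+24w+104 = (w+5/2)(-2w^3-w^2-11w+65) + (-(9/2)w^2-(27/2)w-117/2)
  -2w^3-w^2-11w+65 = ((4/9)w-10/9)(-(9/2)w^2-(27/2)w-117/2) + (0)
Last nonzero remainder: -(9/2)w^2-(27/2)w-117/2. Dividing through by -9/2 gives the monic gcd w^2+3w+13.

w^2+3w+13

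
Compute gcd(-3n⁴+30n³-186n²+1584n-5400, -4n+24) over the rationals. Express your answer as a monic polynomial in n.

n-6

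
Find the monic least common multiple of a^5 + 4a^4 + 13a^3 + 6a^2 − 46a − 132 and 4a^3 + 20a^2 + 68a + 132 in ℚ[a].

Euclidean algorithm in ℚ[a]:
  a^5 + 4a^4 + 13a^3 + 6a^2 − 46a − 132 = ((1/4)a^2 − (1/4)a + 1/4)(4a^3 + 20a^2 + 68a + 132) + (−15a^2 − 30a − 165)
  4a^3 + 20a^2 + 68a + 132 = (−(4/15)a − 4/5)(−15a^2 − 30a − 165) + (0)
Last nonzero remainder: −15a^2 − 30a − 165. Dividing through by −15 gives the monic gcd a^2 + 2a + 11.
Then lcm(f, g) = f·g / gcd(f, g); expanding and making the result monic gives the answer.

a^6 + 7a^5 + 25a^4 + 45a^3 − 28a^2 − 270a − 396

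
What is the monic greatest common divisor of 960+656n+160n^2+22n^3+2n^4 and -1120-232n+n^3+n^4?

160+56n+8n^2+n^3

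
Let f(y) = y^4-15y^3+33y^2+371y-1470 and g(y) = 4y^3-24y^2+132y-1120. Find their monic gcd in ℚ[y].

By polynomial division,
  y^4-15y^3+33y^2+371y-1470 = ((1/4)y-9/4)(4y^3-24y^2+132y-1120) + (-54y^2+948y-3990)
  4y^3-24y^2+132y-1120 = (-(2/27)y-208/243)(-54y^2+948y-3990) + ((52480/81)y-367360/81)
  -54y^2+948y-3990 = (-(2187/26240)y+4617/5248)((52480/81)y-367360/81) + (0)
Last nonzero remainder: (52480/81)y-367360/81. Dividing through by 52480/81 gives the monic gcd y-7.

y-7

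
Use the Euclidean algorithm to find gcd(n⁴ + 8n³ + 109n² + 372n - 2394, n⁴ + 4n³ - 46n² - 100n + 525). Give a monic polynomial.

n² + 4n - 21

Repeated division with remainder:
  n⁴ + 8n³ + 109n² + 372n - 2394 = (n⁴ + 4n³ - 46n² - 100n + 525) + (4n³ + 155n² + 472n - 2919)
  n⁴ + 4n³ - 46n² - 100n + 525 = ((1/4)n - 139/16)(4n³ + 155n² + 472n - 2919) + ((18921/16)n² + (18921/4)n - 397341/16)
  4n³ + 155n² + 472n - 2919 = ((64/18921)n + 2224/18921)((18921/16)n² + (18921/4)n - 397341/16) + (0)
Last nonzero remainder: (18921/16)n² + (18921/4)n - 397341/16. Dividing through by 18921/16 gives the monic gcd n² + 4n - 21.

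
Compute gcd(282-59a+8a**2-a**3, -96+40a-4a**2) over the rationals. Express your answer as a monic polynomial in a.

-6+a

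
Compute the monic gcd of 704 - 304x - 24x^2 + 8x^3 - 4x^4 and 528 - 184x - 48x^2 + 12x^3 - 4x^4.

-44 + 30x - 6x^2 + x^3

By polynomial division,
  -4x^4 + 8x^3 - 24x^2 - 304x + 704 = (-4x^4 + 12x^3 - 48x^2 - 184x + 528) + (-4x^3 + 24x^2 - 120x + 176)
  -4x^4 + 12x^3 - 48x^2 - 184x + 528 = (x + 3)(-4x^3 + 24x^2 - 120x + 176) + (0)
Last nonzero remainder: -4x^3 + 24x^2 - 120x + 176. Dividing through by -4 gives the monic gcd x^3 - 6x^2 + 30x - 44.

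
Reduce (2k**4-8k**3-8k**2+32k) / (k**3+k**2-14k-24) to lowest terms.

Euclidean algorithm in ℚ[k]:
  2k**4-8k**3-8k**2+32k = (2k-10)(k**3+k**2-14k-24) + (30k**2-60k-240)
  k**3+k**2-14k-24 = ((1/30)k+1/10)(30k**2-60k-240) + (0)
Last nonzero remainder: 30k**2-60k-240. Dividing through by 30 gives the monic gcd k**2-2k-8.
Cancel k**2-2k-8 from numerator and denominator to get the reduced form.

(2k**2-4k)/(k+3)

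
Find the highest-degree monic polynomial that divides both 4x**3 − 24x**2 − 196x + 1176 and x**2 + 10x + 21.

Apply the Euclidean algorithm:
  4x**3 − 24x**2 − 196x + 1176 = (4x − 64)(x**2 + 10x + 21) + (360x + 2520)
  x**2 + 10x + 21 = ((1/360)x + 1/120)(360x + 2520) + (0)
Last nonzero remainder: 360x + 2520. Dividing through by 360 gives the monic gcd x + 7.

x + 7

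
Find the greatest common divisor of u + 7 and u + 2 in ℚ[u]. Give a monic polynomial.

1

Apply the Euclidean algorithm:
  u + 7 = (u + 2) + (5)
  u + 2 = ((1/5)u + 2/5)(5) + (0)
The last nonzero remainder is the constant 5, so the polynomials are coprime and gcd = 1.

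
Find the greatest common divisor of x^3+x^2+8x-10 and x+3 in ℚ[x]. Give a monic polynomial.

1

Euclidean algorithm in ℚ[x]:
  x^3+x^2+8x-10 = (x^2-2x+14)(x+3) + (-52)
  x+3 = (-(1/52)x-3/52)(-52) + (0)
The last nonzero remainder is the constant -52, so the polynomials are coprime and gcd = 1.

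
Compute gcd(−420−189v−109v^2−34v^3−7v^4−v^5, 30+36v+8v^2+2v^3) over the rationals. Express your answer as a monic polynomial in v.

Repeated division with remainder:
  −v^5−7v^4−34v^3−109v^2−189v−420 = (−(1/2)v^2−(3/2)v−2)(2v^3+8v^2+36v+30) + (−24v^2−72v−360)
  2v^3+8v^2+36v+30 = (−(1/12)v−1/12)(−24v^2−72v−360) + (0)
Last nonzero remainder: −24v^2−72v−360. Dividing through by −24 gives the monic gcd v^2+3v+15.

15+3v+v^2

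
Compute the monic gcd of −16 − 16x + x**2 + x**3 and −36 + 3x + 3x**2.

Apply the Euclidean algorithm:
  x**3 + x**2 − 16x − 16 = ((1/3)x)(3x**2 + 3x − 36) + (−4x − 16)
  3x**2 + 3x − 36 = (−(3/4)x + 9/4)(−4x − 16) + (0)
Last nonzero remainder: −4x − 16. Dividing through by −4 gives the monic gcd x + 4.

4 + x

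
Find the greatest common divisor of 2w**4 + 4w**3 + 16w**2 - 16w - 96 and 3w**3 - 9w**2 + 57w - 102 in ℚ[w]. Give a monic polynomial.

By polynomial division,
  2w**4 + 4w**3 + 16w**2 - 16w - 96 = ((2/3)w + 10/3)(3w**3 - 9w**2 + 57w - 102) + (8w**2 - 138w + 244)
  3w**3 - 9w**2 + 57w - 102 = ((3/8)w + 171/32)(8w**2 - 138w + 244) + ((11247/16)w - 11247/8)
  8w**2 - 138w + 244 = ((128/11247)w - 1952/11247)((11247/16)w - 11247/8) + (0)
Last nonzero remainder: (11247/16)w - 11247/8. Dividing through by 11247/16 gives the monic gcd w - 2.

w - 2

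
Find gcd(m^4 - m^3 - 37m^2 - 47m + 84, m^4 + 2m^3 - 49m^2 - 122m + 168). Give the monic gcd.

m^3 - 4m^2 - 25m + 28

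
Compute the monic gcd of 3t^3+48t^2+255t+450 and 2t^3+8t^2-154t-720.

t+5

Repeated division with remainder:
  3t^3+48t^2+255t+450 = (3/2)(2t^3+8t^2-154t-720) + (36t^2+486t+1530)
  2t^3+8t^2-154t-720 = ((1/18)t-19/36)(36t^2+486t+1530) + ((35/2)t+175/2)
  36t^2+486t+1530 = ((72/35)t+612/35)((35/2)t+175/2) + (0)
Last nonzero remainder: (35/2)t+175/2. Dividing through by 35/2 gives the monic gcd t+5.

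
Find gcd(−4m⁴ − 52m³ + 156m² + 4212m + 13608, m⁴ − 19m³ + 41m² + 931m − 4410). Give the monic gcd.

m² − 2m − 63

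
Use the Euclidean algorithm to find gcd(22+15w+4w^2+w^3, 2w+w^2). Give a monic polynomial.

2+w

Euclidean algorithm in ℚ[w]:
  w^3+4w^2+15w+22 = (w+2)(w^2+2w) + (11w+22)
  w^2+2w = ((1/11)w)(11w+22) + (0)
Last nonzero remainder: 11w+22. Dividing through by 11 gives the monic gcd w+2.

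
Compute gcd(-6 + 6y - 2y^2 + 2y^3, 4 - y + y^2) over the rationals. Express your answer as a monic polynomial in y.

1

Apply the Euclidean algorithm:
  2y^3 - 2y^2 + 6y - 6 = (2y)(y^2 - y + 4) + (-2y - 6)
  y^2 - y + 4 = (-(1/2)y + 2)(-2y - 6) + (16)
  -2y - 6 = (-(1/8)y - 3/8)(16) + (0)
The last nonzero remainder is the constant 16, so the polynomials are coprime and gcd = 1.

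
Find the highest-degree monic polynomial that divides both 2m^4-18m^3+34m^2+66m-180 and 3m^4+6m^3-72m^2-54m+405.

Euclidean algorithm in ℚ[m]:
  2m^4-18m^3+34m^2+66m-180 = (2/3)(3m^4+6m^3-72m^2-54m+405) + (-22m^3+82m^2+102m-450)
  3m^4+6m^3-72m^2-54m+405 = (-(3/22)m-189/242)(-22m^3+82m^2+102m-450) + ((720/121)m^2-(4320/121)m+6480/121)
  -22m^3+82m^2+102m-450 = (-(1331/360)m-605/72)((720/121)m^2-(4320/121)m+6480/121) + (0)
Last nonzero remainder: (720/121)m^2-(4320/121)m+6480/121. Dividing through by 720/121 gives the monic gcd m^2-6m+9.

m^2-6m+9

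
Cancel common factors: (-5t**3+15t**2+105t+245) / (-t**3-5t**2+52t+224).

Euclidean algorithm in ℚ[t]:
  -5t**3+15t**2+105t+245 = (5)(-t**3-5t**2+52t+224) + (40t**2-155t-875)
  -t**3-5t**2+52t+224 = (-(1/40)t-71/320)(40t**2-155t-875) + (-(273/64)t+1911/64)
  40t**2-155t-875 = (-(2560/273)t-8000/273)(-(273/64)t+1911/64) + (0)
Last nonzero remainder: -(273/64)t+1911/64. Dividing through by -273/64 gives the monic gcd t-7.
Cancel t-7 from numerator and denominator to get the reduced form.

(5t**2+20t+35)/(t**2+12t+32)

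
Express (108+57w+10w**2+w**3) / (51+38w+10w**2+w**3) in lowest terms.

(36+7w+w**2)/(17+7w+w**2)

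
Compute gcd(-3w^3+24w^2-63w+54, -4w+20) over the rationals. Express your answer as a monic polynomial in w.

1

Euclidean algorithm in ℚ[w]:
  -3w^3+24w^2-63w+54 = ((3/4)w^2-(9/4)w+9/2)(-4w+20) + (-36)
  -4w+20 = ((1/9)w-5/9)(-36) + (0)
The last nonzero remainder is the constant -36, so the polynomials are coprime and gcd = 1.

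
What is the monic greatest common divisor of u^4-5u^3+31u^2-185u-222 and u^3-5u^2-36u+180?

By polynomial division,
  u^4-5u^3+31u^2-185u-222 = (u)(u^3-5u^2-36u+180) + (67u^2-365u-222)
  u^3-5u^2-36u+180 = ((1/67)u+30/4489)(67u^2-365u-222) + (-(135780/4489)u+814680/4489)
  67u^2-365u-222 = (-(300763/135780)u-166093/135780)(-(135780/4489)u+814680/4489) + (0)
Last nonzero remainder: -(135780/4489)u+814680/4489. Dividing through by -135780/4489 gives the monic gcd u-6.

u-6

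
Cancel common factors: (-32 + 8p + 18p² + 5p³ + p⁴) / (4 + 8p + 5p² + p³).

By polynomial division,
  p⁴ + 5p³ + 18p² + 8p - 32 = (p)(p³ + 5p² + 8p + 4) + (10p² + 4p - 32)
  p³ + 5p² + 8p + 4 = ((1/10)p + 23/50)(10p² + 4p - 32) + ((234/25)p + 468/25)
  10p² + 4p - 32 = ((125/117)p - 200/117)((234/25)p + 468/25) + (0)
Last nonzero remainder: (234/25)p + 468/25. Dividing through by 234/25 gives the monic gcd p + 2.
Cancel p + 2 from numerator and denominator to get the reduced form.

(-16 + 12p + 3p² + p³)/(2 + 3p + p²)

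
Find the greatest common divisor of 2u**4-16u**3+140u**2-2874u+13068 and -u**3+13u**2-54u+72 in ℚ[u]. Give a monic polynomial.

By polynomial division,
  2u**4-16u**3+140u**2-2874u+13068 = (-2u-10)(-u**3+13u**2-54u+72) + (162u**2-3270u+13788)
  -u**3+13u**2-54u+72 = (-(1/162)u-97/2187)(162u**2-3270u+13788) + (-(83050/729)u+166100/243)
  162u**2-3270u+13788 = (-(59049/41525)u+837621/41525)(-(83050/729)u+166100/243) + (0)
Last nonzero remainder: -(83050/729)u+166100/243. Dividing through by -83050/729 gives the monic gcd u-6.

u-6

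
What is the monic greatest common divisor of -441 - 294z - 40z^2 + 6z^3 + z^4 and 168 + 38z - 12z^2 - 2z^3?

21 + 10z + z^2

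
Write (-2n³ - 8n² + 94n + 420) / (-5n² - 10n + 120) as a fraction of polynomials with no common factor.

(2n² - 4n - 70)/(5n - 20)

Repeated division with remainder:
  -2n³ - 8n² + 94n + 420 = ((2/5)n + 4/5)(-5n² - 10n + 120) + (54n + 324)
  -5n² - 10n + 120 = (-(5/54)n + 10/27)(54n + 324) + (0)
Last nonzero remainder: 54n + 324. Dividing through by 54 gives the monic gcd n + 6.
Cancel n + 6 from numerator and denominator to get the reduced form.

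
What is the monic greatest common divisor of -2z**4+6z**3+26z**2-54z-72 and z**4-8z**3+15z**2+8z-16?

z**2-3z-4

Apply the Euclidean algorithm:
  -2z**4+6z**3+26z**2-54z-72 = (-2)(z**4-8z**3+15z**2+8z-16) + (-10z**3+56z**2-38z-104)
  z**4-8z**3+15z**2+8z-16 = (-(1/10)z+6/25)(-10z**3+56z**2-38z-104) + (-(56/25)z**2+(168/25)z+224/25)
  -10z**3+56z**2-38z-104 = ((125/28)z-325/28)(-(56/25)z**2+(168/25)z+224/25) + (0)
Last nonzero remainder: -(56/25)z**2+(168/25)z+224/25. Dividing through by -56/25 gives the monic gcd z**2-3z-4.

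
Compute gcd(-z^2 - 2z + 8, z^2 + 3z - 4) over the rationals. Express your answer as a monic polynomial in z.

Euclidean algorithm in ℚ[z]:
  -z^2 - 2z + 8 = (-1)(z^2 + 3z - 4) + (z + 4)
  z^2 + 3z - 4 = (z - 1)(z + 4) + (0)
The last nonzero remainder z + 4 is already monic.

z + 4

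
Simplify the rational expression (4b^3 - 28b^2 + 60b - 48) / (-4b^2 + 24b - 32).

(-b^2 + 3b - 3)/(b - 2)

Repeated division with remainder:
  4b^3 - 28b^2 + 60b - 48 = (-b + 1)(-4b^2 + 24b - 32) + (4b - 16)
  -4b^2 + 24b - 32 = (-b + 2)(4b - 16) + (0)
Last nonzero remainder: 4b - 16. Dividing through by 4 gives the monic gcd b - 4.
Cancel b - 4 from numerator and denominator to get the reduced form.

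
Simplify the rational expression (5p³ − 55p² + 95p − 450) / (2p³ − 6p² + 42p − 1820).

Apply the Euclidean algorithm:
  5p³ − 55p² + 95p − 450 = (5/2)(2p³ − 6p² + 42p − 1820) + (−40p² − 10p + 4100)
  2p³ − 6p² + 42p − 1820 = (−(1/20)p + 13/80)(−40p² − 10p + 4100) + ((1989/8)p − 9945/4)
  −40p² − 10p + 4100 = (−(320/1989)p − 3280/1989)((1989/8)p − 9945/4) + (0)
Last nonzero remainder: (1989/8)p − 9945/4. Dividing through by 1989/8 gives the monic gcd p − 10.
Cancel p − 10 from numerator and denominator to get the reduced form.

(5p² − 5p + 45)/(2p² + 14p + 182)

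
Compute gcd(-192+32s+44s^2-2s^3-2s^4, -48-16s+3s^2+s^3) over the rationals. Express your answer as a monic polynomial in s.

Apply the Euclidean algorithm:
  -2s^4-2s^3+44s^2+32s-192 = (-2s+4)(s^3+3s^2-16s-48) + (0)
The last nonzero remainder s^3+3s^2-16s-48 is already monic.

-48-16s+3s^2+s^3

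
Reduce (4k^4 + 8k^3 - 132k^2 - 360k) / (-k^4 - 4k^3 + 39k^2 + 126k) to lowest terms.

By polynomial division,
  4k^4 + 8k^3 - 132k^2 - 360k = (-4)(-k^4 - 4k^3 + 39k^2 + 126k) + (-8k^3 + 24k^2 + 144k)
  -k^4 - 4k^3 + 39k^2 + 126k = ((1/8)k + 7/8)(-8k^3 + 24k^2 + 144k) + (0)
Last nonzero remainder: -8k^3 + 24k^2 + 144k. Dividing through by -8 gives the monic gcd k^3 - 3k^2 - 18k.
Cancel k^3 - 3k^2 - 18k from numerator and denominator to get the reduced form.

(-4k - 20)/(k + 7)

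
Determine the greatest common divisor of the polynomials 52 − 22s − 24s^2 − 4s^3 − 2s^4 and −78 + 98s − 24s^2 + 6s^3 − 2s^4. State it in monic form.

Euclidean algorithm in ℚ[s]:
  −2s^4 − 4s^3 − 24s^2 − 22s + 52 = (−2s^4 + 6s^3 − 24s^2 + 98s − 78) + (−10s^3 − 120s + 130)
  −2s^4 + 6s^3 − 24s^2 + 98s − 78 = ((1/5)s − 3/5)(−10s^3 − 120s + 130) + (0)
Last nonzero remainder: −10s^3 − 120s + 130. Dividing through by −10 gives the monic gcd s^3 + 12s − 13.

−13 + 12s + s^3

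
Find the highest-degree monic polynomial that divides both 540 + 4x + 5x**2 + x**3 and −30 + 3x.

1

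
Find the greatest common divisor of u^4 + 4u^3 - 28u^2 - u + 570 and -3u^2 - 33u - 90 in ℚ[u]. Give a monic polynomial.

Apply the Euclidean algorithm:
  u^4 + 4u^3 - 28u^2 - u + 570 = (-(1/3)u^2 + (7/3)u - 19/3)(-3u^2 - 33u - 90) + (0)
Last nonzero remainder: -3u^2 - 33u - 90. Dividing through by -3 gives the monic gcd u^2 + 11u + 30.

u^2 + 11u + 30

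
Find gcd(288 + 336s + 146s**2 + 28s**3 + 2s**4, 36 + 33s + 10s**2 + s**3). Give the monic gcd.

36 + 33s + 10s**2 + s**3

Apply the Euclidean algorithm:
  2s**4 + 28s**3 + 146s**2 + 336s + 288 = (2s + 8)(s**3 + 10s**2 + 33s + 36) + (0)
The last nonzero remainder s**3 + 10s**2 + 33s + 36 is already monic.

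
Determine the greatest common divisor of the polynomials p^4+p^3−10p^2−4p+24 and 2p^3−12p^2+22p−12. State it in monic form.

Euclidean algorithm in ℚ[p]:
  p^4+p^3−10p^2−4p+24 = ((1/2)p+7/2)(2p^3−12p^2+22p−12) + (21p^2−75p+66)
  2p^3−12p^2+22p−12 = ((2/21)p−34/147)(21p^2−75p+66) + (−(80/49)p+160/49)
  21p^2−75p+66 = (−(1029/80)p+1617/80)(−(80/49)p+160/49) + (0)
Last nonzero remainder: −(80/49)p+160/49. Dividing through by −80/49 gives the monic gcd p−2.

p−2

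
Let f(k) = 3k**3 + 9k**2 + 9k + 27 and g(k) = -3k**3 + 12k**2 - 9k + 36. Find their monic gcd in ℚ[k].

k**2 + 3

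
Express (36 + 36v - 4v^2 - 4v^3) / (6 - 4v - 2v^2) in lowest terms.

(-6 - 4v + 2v^2)/(-1 + v)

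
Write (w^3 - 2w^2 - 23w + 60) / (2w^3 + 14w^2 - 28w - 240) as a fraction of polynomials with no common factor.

(w - 3)/(2w + 12)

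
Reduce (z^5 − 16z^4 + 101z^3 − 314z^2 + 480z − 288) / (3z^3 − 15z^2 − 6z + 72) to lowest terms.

Repeated division with remainder:
  z^5 − 16z^4 + 101z^3 − 314z^2 + 480z − 288 = ((1/3)z^2 − (11/3)z + 16)(3z^3 − 15z^2 − 6z + 72) + (−120z^2 + 840z − 1440)
  3z^3 − 15z^2 − 6z + 72 = (−(1/40)z − 1/20)(−120z^2 + 840z − 1440) + (0)
Last nonzero remainder: −120z^2 + 840z − 1440. Dividing through by −120 gives the monic gcd z^2 − 7z + 12.
Cancel z^2 − 7z + 12 from numerator and denominator to get the reduced form.

(z^3 − 9z^2 + 26z − 24)/(3z + 6)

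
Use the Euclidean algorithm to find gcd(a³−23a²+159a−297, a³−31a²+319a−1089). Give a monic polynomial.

a²−20a+99

Apply the Euclidean algorithm:
  a³−23a²+159a−297 = (a³−31a²+319a−1089) + (8a²−160a+792)
  a³−31a²+319a−1089 = ((1/8)a−11/8)(8a²−160a+792) + (0)
Last nonzero remainder: 8a²−160a+792. Dividing through by 8 gives the monic gcd a²−20a+99.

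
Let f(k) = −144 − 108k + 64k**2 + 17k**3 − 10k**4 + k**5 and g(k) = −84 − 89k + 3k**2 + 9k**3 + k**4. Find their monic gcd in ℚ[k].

Repeated division with remainder:
  k**5 − 10k**4 + 17k**3 + 64k**2 − 108k − 144 = (k − 19)(k**4 + 9k**3 + 3k**2 − 89k − 84) + (185k**3 + 210k**2 − 1715k − 1740)
  k**4 + 9k**3 + 3k**2 − 89k − 84 = ((1/185)k + 291/6845)(185k**3 + 210k**2 − 1715k − 1740) + ((4576/1369)k**2 − (9152/1369)k − 13728/1369)
  185k**3 + 210k**2 − 1715k − 1740 = ((253265/4576)k + 198505/1144)((4576/1369)k**2 − (9152/1369)k − 13728/1369) + (0)
Last nonzero remainder: (4576/1369)k**2 − (9152/1369)k − 13728/1369. Dividing through by 4576/1369 gives the monic gcd k**2 − 2k − 3.

−3 − 2k + k**2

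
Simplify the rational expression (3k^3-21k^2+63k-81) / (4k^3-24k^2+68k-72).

(3k-9)/(4k-8)

Repeated division with remainder:
  3k^3-21k^2+63k-81 = (3/4)(4k^3-24k^2+68k-72) + (-3k^2+12k-27)
  4k^3-24k^2+68k-72 = (-(4/3)k+8/3)(-3k^2+12k-27) + (0)
Last nonzero remainder: -3k^2+12k-27. Dividing through by -3 gives the monic gcd k^2-4k+9.
Cancel k^2-4k+9 from numerator and denominator to get the reduced form.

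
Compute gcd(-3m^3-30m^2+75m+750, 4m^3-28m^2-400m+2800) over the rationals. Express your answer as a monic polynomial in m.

Euclidean algorithm in ℚ[m]:
  -3m^3-30m^2+75m+750 = (-3/4)(4m^3-28m^2-400m+2800) + (-51m^2-225m+2850)
  4m^3-28m^2-400m+2800 = (-(4/51)m+776/867)(-51m^2-225m+2850) + ((7200/289)m+72000/289)
  -51m^2-225m+2850 = (-(4913/2400)m+5491/480)((7200/289)m+72000/289) + (0)
Last nonzero remainder: (7200/289)m+72000/289. Dividing through by 7200/289 gives the monic gcd m+10.

m+10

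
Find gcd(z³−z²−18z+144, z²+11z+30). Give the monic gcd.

Euclidean algorithm in ℚ[z]:
  z³−z²−18z+144 = (z−12)(z²+11z+30) + (84z+504)
  z²+11z+30 = ((1/84)z+5/84)(84z+504) + (0)
Last nonzero remainder: 84z+504. Dividing through by 84 gives the monic gcd z+6.

z+6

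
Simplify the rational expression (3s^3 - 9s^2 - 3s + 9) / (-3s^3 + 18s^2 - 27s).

Euclidean algorithm in ℚ[s]:
  3s^3 - 9s^2 - 3s + 9 = (-1)(-3s^3 + 18s^2 - 27s) + (9s^2 - 30s + 9)
  -3s^3 + 18s^2 - 27s = (-(1/3)s + 8/9)(9s^2 - 30s + 9) + ((8/3)s - 8)
  9s^2 - 30s + 9 = ((27/8)s - 9/8)((8/3)s - 8) + (0)
Last nonzero remainder: (8/3)s - 8. Dividing through by 8/3 gives the monic gcd s - 3.
Cancel s - 3 from numerator and denominator to get the reduced form.

(-s^2 + 1)/(s^2 - 3s)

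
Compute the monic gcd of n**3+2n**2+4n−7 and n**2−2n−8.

1

Euclidean algorithm in ℚ[n]:
  n**3+2n**2+4n−7 = (n+4)(n**2−2n−8) + (20n+25)
  n**2−2n−8 = ((1/20)n−13/80)(20n+25) + (−63/16)
  20n+25 = (−(320/63)n−400/63)(−63/16) + (0)
The last nonzero remainder is the constant −63/16, so the polynomials are coprime and gcd = 1.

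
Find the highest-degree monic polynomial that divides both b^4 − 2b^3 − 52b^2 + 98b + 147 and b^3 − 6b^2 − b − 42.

Repeated division with remainder:
  b^4 − 2b^3 − 52b^2 + 98b + 147 = (b + 4)(b^3 − 6b^2 − b − 42) + (−27b^2 + 144b + 315)
  b^3 − 6b^2 − b − 42 = (−(1/27)b + 2/81)(−27b^2 + 144b + 315) + ((64/9)b − 448/9)
  −27b^2 + 144b + 315 = (−(243/64)b − 405/64)((64/9)b − 448/9) + (0)
Last nonzero remainder: (64/9)b − 448/9. Dividing through by 64/9 gives the monic gcd b − 7.

b − 7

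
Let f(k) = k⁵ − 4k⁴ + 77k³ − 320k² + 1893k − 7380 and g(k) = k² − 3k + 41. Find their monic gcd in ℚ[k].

By polynomial division,
  k⁵ − 4k⁴ + 77k³ − 320k² + 1893k − 7380 = (k³ − k² + 33k − 180)(k² − 3k + 41) + (0)
The last nonzero remainder k² − 3k + 41 is already monic.

k² − 3k + 41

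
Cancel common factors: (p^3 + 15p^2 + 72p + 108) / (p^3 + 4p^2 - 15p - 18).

Repeated division with remainder:
  p^3 + 15p^2 + 72p + 108 = (p^3 + 4p^2 - 15p - 18) + (11p^2 + 87p + 126)
  p^3 + 4p^2 - 15p - 18 = ((1/11)p - 43/121)(11p^2 + 87p + 126) + ((540/121)p + 3240/121)
  11p^2 + 87p + 126 = ((1331/540)p + 847/180)((540/121)p + 3240/121) + (0)
Last nonzero remainder: (540/121)p + 3240/121. Dividing through by 540/121 gives the monic gcd p + 6.
Cancel p + 6 from numerator and denominator to get the reduced form.

(p^2 + 9p + 18)/(p^2 - 2p - 3)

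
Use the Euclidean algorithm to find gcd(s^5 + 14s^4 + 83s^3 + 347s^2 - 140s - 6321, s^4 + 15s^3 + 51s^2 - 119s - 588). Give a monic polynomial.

Repeated division with remainder:
  s^5 + 14s^4 + 83s^3 + 347s^2 - 140s - 6321 = (s - 1)(s^4 + 15s^3 + 51s^2 - 119s - 588) + (47s^3 + 517s^2 + 329s - 6909)
  s^4 + 15s^3 + 51s^2 - 119s - 588 = ((1/47)s + 4/47)(47s^3 + 517s^2 + 329s - 6909) + (0)
Last nonzero remainder: 47s^3 + 517s^2 + 329s - 6909. Dividing through by 47 gives the monic gcd s^3 + 11s^2 + 7s - 147.

s^3 + 11s^2 + 7s - 147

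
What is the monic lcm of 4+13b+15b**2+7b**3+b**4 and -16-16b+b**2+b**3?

By polynomial division,
  b**4+7b**3+15b**2+13b+4 = (b+6)(b**3+b**2-16b-16) + (25b**2+125b+100)
  b**3+b**2-16b-16 = ((1/25)b-4/25)(25b**2+125b+100) + (0)
Last nonzero remainder: 25b**2+125b+100. Dividing through by 25 gives the monic gcd b**2+5b+4.
Then lcm(f, g) = f·g / gcd(f, g); expanding and making the result monic gives the answer.

-16-48b-47b**2-13b**3+3b**4+b**5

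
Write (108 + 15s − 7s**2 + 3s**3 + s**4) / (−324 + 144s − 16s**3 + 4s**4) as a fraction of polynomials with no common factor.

(4 + s)/(−12 + 4s)

Apply the Euclidean algorithm:
  s**4 + 3s**3 − 7s**2 + 15s + 108 = (1/4)(4s**4 − 16s**3 + 144s − 324) + (7s**3 − 7s**2 − 21s + 189)
  4s**4 − 16s**3 + 144s − 324 = ((4/7)s − 12/7)(7s**3 − 7s**2 − 21s + 189) + (0)
Last nonzero remainder: 7s**3 − 7s**2 − 21s + 189. Dividing through by 7 gives the monic gcd s**3 − s**2 − 3s + 27.
Cancel s**3 − s**2 − 3s + 27 from numerator and denominator to get the reduced form.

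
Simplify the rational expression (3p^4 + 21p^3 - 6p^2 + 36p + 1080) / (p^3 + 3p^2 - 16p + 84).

(3p^2 + 33p + 90)/(p + 7)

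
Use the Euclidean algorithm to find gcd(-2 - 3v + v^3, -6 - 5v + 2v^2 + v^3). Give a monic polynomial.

-2 - v + v^2

Repeated division with remainder:
  v^3 - 3v - 2 = (v^3 + 2v^2 - 5v - 6) + (-2v^2 + 2v + 4)
  v^3 + 2v^2 - 5v - 6 = (-(1/2)v - 3/2)(-2v^2 + 2v + 4) + (0)
Last nonzero remainder: -2v^2 + 2v + 4. Dividing through by -2 gives the monic gcd v^2 - v - 2.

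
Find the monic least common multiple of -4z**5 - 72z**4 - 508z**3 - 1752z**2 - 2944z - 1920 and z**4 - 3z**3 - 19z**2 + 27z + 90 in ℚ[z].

z**7 + 10z**6 - 2z**5 - 308z**4 - 863z**3 + 1162z**2 + 7200z + 7200

By polynomial division,
  -4z**5 - 72z**4 - 508z**3 - 1752z**2 - 2944z - 1920 = (-4z - 84)(z**4 - 3z**3 - 19z**2 + 27z + 90) + (-836z**3 - 3240z**2 - 316z + 5640)
  z**4 - 3z**3 - 19z**2 + 27z + 90 = (-(1/836)z + 1437/174724)(-836z**3 - 3240z**2 - 316z + 5640) + ((317520/43681)z**2 + (1587600/43681)z + 1905120/43681)
  -836z**3 - 3240z**2 - 316z + 5640 = (-(9129329/79380)z + 2053007/15876)((317520/43681)z**2 + (1587600/43681)z + 1905120/43681) + (0)
Last nonzero remainder: (317520/43681)z**2 + (1587600/43681)z + 1905120/43681. Dividing through by 317520/43681 gives the monic gcd z**2 + 5z + 6.
Then lcm(f, g) = f·g / gcd(f, g); expanding and making the result monic gives the answer.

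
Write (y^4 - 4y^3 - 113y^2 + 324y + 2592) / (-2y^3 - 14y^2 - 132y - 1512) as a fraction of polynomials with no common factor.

(-y^3 + 13y^2 - 4y - 288)/(2y^2 - 4y + 168)

Repeated division with remainder:
  y^4 - 4y^3 - 113y^2 + 324y + 2592 = (-(1/2)y + 11/2)(-2y^3 - 14y^2 - 132y - 1512) + (-102y^2 + 294y + 10908)
  -2y^3 - 14y^2 - 132y - 1512 = ((1/51)y + 56/289)(-102y^2 + 294y + 10908) + (-(116424/289)y - 1047816/289)
  -102y^2 + 294y + 10908 = ((4913/19404)y - 29189/9702)(-(116424/289)y - 1047816/289) + (0)
Last nonzero remainder: -(116424/289)y - 1047816/289. Dividing through by -116424/289 gives the monic gcd y + 9.
Cancel y + 9 from numerator and denominator to get the reduced form.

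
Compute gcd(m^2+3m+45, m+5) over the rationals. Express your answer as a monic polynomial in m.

Apply the Euclidean algorithm:
  m^2+3m+45 = (m-2)(m+5) + (55)
  m+5 = ((1/55)m+1/11)(55) + (0)
The last nonzero remainder is the constant 55, so the polynomials are coprime and gcd = 1.

1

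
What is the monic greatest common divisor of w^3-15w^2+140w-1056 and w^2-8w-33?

Euclidean algorithm in ℚ[w]:
  w^3-15w^2+140w-1056 = (w-7)(w^2-8w-33) + (117w-1287)
  w^2-8w-33 = ((1/117)w+1/39)(117w-1287) + (0)
Last nonzero remainder: 117w-1287. Dividing through by 117 gives the monic gcd w-11.

w-11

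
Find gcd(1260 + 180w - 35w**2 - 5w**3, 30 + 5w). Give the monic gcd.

6 + w

By polynomial division,
  -5w**3 - 35w**2 + 180w + 1260 = (-w**2 - w + 42)(5w + 30) + (0)
Last nonzero remainder: 5w + 30. Dividing through by 5 gives the monic gcd w + 6.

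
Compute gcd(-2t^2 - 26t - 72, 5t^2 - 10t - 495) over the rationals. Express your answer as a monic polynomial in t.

t + 9

Euclidean algorithm in ℚ[t]:
  -2t^2 - 26t - 72 = (-2/5)(5t^2 - 10t - 495) + (-30t - 270)
  5t^2 - 10t - 495 = (-(1/6)t + 11/6)(-30t - 270) + (0)
Last nonzero remainder: -30t - 270. Dividing through by -30 gives the monic gcd t + 9.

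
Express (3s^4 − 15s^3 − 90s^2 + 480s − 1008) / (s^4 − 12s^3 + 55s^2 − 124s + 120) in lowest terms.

(3s^2 − 3s − 126)/(s^2 − 8s + 15)

Repeated division with remainder:
  3s^4 − 15s^3 − 90s^2 + 480s − 1008 = (3)(s^4 − 12s^3 + 55s^2 − 124s + 120) + (21s^3 − 255s^2 + 852s − 1368)
  s^4 − 12s^3 + 55s^2 − 124s + 120 = ((1/21)s + 1/147)(21s^3 − 255s^2 + 852s − 1368) + ((792/49)s^2 − (3168/49)s + 6336/49)
  21s^3 − 255s^2 + 852s − 1368 = ((343/264)s − 931/88)((792/49)s^2 − (3168/49)s + 6336/49) + (0)
Last nonzero remainder: (792/49)s^2 − (3168/49)s + 6336/49. Dividing through by 792/49 gives the monic gcd s^2 − 4s + 8.
Cancel s^2 − 4s + 8 from numerator and denominator to get the reduced form.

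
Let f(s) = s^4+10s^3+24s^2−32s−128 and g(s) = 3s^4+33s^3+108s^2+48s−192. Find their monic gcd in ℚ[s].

Apply the Euclidean algorithm:
  s^4+10s^3+24s^2−32s−128 = (1/3)(3s^4+33s^3+108s^2+48s−192) + (−s^3−12s^2−48s−64)
  3s^4+33s^3+108s^2+48s−192 = (−3s+3)(−s^3−12s^2−48s−64) + (0)
Last nonzero remainder: −s^3−12s^2−48s−64. Dividing through by −1 gives the monic gcd s^3+12s^2+48s+64.

s^3+12s^2+48s+64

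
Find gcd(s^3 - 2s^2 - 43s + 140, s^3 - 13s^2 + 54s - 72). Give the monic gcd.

s - 4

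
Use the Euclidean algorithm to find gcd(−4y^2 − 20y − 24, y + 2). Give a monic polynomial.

Euclidean algorithm in ℚ[y]:
  −4y^2 − 20y − 24 = (−4y − 12)(y + 2) + (0)
The last nonzero remainder y + 2 is already monic.

y + 2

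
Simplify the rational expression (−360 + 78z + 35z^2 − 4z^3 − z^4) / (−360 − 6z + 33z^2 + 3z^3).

(120 + 14z − 7z^2 − z^3)/(120 + 42z + 3z^2)

Apply the Euclidean algorithm:
  −z^4 − 4z^3 + 35z^2 + 78z − 360 = (−(1/3)z + 7/3)(3z^3 + 33z^2 − 6z − 360) + (−44z^2 − 28z + 480)
  3z^3 + 33z^2 − 6z − 360 = (−(3/44)z − 171/242)(−44z^2 − 28z + 480) + ((840/121)z − 2520/121)
  −44z^2 − 28z + 480 = (−(1331/210)z − 484/21)((840/121)z − 2520/121) + (0)
Last nonzero remainder: (840/121)z − 2520/121. Dividing through by 840/121 gives the monic gcd z − 3.
Cancel z − 3 from numerator and denominator to get the reduced form.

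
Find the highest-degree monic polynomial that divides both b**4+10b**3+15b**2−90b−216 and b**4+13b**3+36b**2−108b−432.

b**3+7b**2−6b−72

Euclidean algorithm in ℚ[b]:
  b**4+10b**3+15b**2−90b−216 = (b**4+13b**3+36b**2−108b−432) + (−3b**3−21b**2+18b+216)
  b**4+13b**3+36b**2−108b−432 = (−(1/3)b−2)(−3b**3−21b**2+18b+216) + (0)
Last nonzero remainder: −3b**3−21b**2+18b+216. Dividing through by −3 gives the monic gcd b**3+7b**2−6b−72.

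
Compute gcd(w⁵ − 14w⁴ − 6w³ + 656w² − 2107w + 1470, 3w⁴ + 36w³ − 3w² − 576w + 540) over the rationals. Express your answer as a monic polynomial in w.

w² − 4w + 3

Apply the Euclidean algorithm:
  w⁵ − 14w⁴ − 6w³ + 656w² − 2107w + 1470 = ((1/3)w − 26/3)(3w⁴ + 36w³ − 3w² − 576w + 540) + (307w³ + 822w² − 7279w + 6150)
  3w⁴ + 36w³ − 3w² − 576w + 540 = ((3/307)w + 8586/94249)(307w³ + 822w² − 7279w + 6150) + (−(636480/94249)w² + (2545920/94249)w − 1909440/94249)
  307w³ + 822w² − 7279w + 6150 = (−(28934443/636480)w − 19321045/63648)(−(636480/94249)w² + (2545920/94249)w − 1909440/94249) + (0)
Last nonzero remainder: −(636480/94249)w² + (2545920/94249)w − 1909440/94249. Dividing through by −636480/94249 gives the monic gcd w² − 4w + 3.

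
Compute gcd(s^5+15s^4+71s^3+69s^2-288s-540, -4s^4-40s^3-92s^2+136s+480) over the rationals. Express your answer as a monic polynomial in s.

Euclidean algorithm in ℚ[s]:
  s^5+15s^4+71s^3+69s^2-288s-540 = (-(1/4)s-5/4)(-4s^4-40s^3-92s^2+136s+480) + (-2s^3-12s^2+2s+60)
  -4s^4-40s^3-92s^2+136s+480 = (2s+8)(-2s^3-12s^2+2s+60) + (0)
Last nonzero remainder: -2s^3-12s^2+2s+60. Dividing through by -2 gives the monic gcd s^3+6s^2-s-30.

s^3+6s^2-s-30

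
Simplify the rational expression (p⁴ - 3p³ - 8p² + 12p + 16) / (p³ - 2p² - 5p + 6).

(p³ - 5p² + 2p + 8)/(p² - 4p + 3)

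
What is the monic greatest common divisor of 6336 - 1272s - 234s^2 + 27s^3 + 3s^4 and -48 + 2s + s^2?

By polynomial division,
  3s^4 + 27s^3 - 234s^2 - 1272s + 6336 = (3s^2 + 21s - 132)(s^2 + 2s - 48) + (0)
The last nonzero remainder s^2 + 2s - 48 is already monic.

-48 + 2s + s^2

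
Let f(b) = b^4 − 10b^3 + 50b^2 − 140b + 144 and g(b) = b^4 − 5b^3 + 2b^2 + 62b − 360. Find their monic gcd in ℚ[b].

b^2 − 4b + 18

Apply the Euclidean algorithm:
  b^4 − 10b^3 + 50b^2 − 140b + 144 = (b^4 − 5b^3 + 2b^2 + 62b − 360) + (−5b^3 + 48b^2 − 202b + 504)
  b^4 − 5b^3 + 2b^2 + 62b − 360 = (−(1/5)b − 23/25)(−5b^3 + 48b^2 − 202b + 504) + ((144/25)b^2 − (576/25)b + 2592/25)
  −5b^3 + 48b^2 − 202b + 504 = (−(125/144)b + 175/36)((144/25)b^2 − (576/25)b + 2592/25) + (0)
Last nonzero remainder: (144/25)b^2 − (576/25)b + 2592/25. Dividing through by 144/25 gives the monic gcd b^2 − 4b + 18.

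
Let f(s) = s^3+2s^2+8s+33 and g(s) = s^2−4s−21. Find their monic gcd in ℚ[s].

s+3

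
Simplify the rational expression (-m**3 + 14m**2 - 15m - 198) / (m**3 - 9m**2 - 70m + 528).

(-m - 3)/(m + 8)

Repeated division with remainder:
  -m**3 + 14m**2 - 15m - 198 = (-1)(m**3 - 9m**2 - 70m + 528) + (5m**2 - 85m + 330)
  m**3 - 9m**2 - 70m + 528 = ((1/5)m + 8/5)(5m**2 - 85m + 330) + (0)
Last nonzero remainder: 5m**2 - 85m + 330. Dividing through by 5 gives the monic gcd m**2 - 17m + 66.
Cancel m**2 - 17m + 66 from numerator and denominator to get the reduced form.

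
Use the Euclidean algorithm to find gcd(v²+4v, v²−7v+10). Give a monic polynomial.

Euclidean algorithm in ℚ[v]:
  v²+4v = (v²−7v+10) + (11v−10)
  v²−7v+10 = ((1/11)v−67/121)(11v−10) + (540/121)
  11v−10 = ((1331/540)v−121/54)(540/121) + (0)
The last nonzero remainder is the constant 540/121, so the polynomials are coprime and gcd = 1.

1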